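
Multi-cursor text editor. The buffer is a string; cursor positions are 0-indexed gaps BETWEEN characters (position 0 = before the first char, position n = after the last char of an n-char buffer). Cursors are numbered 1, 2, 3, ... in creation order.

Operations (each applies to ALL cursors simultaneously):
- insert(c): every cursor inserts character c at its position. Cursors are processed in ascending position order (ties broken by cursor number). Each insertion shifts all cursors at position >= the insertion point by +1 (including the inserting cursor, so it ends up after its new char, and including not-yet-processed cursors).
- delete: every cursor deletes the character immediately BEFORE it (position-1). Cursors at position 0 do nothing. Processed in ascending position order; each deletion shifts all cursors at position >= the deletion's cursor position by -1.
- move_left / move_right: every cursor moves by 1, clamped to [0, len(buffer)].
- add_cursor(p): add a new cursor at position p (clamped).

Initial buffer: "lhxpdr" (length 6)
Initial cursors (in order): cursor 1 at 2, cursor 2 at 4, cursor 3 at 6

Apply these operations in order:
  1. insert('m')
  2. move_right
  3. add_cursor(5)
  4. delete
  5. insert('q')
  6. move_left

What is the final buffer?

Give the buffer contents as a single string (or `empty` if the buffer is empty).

After op 1 (insert('m')): buffer="lhmxpmdrm" (len 9), cursors c1@3 c2@6 c3@9, authorship ..1..2..3
After op 2 (move_right): buffer="lhmxpmdrm" (len 9), cursors c1@4 c2@7 c3@9, authorship ..1..2..3
After op 3 (add_cursor(5)): buffer="lhmxpmdrm" (len 9), cursors c1@4 c4@5 c2@7 c3@9, authorship ..1..2..3
After op 4 (delete): buffer="lhmmr" (len 5), cursors c1@3 c4@3 c2@4 c3@5, authorship ..12.
After op 5 (insert('q')): buffer="lhmqqmqrq" (len 9), cursors c1@5 c4@5 c2@7 c3@9, authorship ..11422.3
After op 6 (move_left): buffer="lhmqqmqrq" (len 9), cursors c1@4 c4@4 c2@6 c3@8, authorship ..11422.3

Answer: lhmqqmqrq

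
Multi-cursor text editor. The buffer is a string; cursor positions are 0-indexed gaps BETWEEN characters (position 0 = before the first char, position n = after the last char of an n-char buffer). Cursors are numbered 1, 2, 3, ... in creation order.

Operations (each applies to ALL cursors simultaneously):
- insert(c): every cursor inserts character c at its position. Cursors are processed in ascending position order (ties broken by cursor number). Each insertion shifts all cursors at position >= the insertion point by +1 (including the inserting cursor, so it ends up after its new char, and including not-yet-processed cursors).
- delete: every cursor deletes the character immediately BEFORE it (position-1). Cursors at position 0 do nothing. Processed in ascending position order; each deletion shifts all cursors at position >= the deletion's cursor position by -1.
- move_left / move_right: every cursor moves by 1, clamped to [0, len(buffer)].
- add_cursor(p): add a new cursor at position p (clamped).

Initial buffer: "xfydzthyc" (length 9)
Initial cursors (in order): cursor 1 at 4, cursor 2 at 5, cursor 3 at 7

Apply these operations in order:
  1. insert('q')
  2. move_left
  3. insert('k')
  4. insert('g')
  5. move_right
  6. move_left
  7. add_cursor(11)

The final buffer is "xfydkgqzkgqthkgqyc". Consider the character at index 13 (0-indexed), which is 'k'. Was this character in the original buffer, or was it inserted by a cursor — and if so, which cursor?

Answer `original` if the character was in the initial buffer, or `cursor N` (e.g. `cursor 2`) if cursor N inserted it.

Answer: cursor 3

Derivation:
After op 1 (insert('q')): buffer="xfydqzqthqyc" (len 12), cursors c1@5 c2@7 c3@10, authorship ....1.2..3..
After op 2 (move_left): buffer="xfydqzqthqyc" (len 12), cursors c1@4 c2@6 c3@9, authorship ....1.2..3..
After op 3 (insert('k')): buffer="xfydkqzkqthkqyc" (len 15), cursors c1@5 c2@8 c3@12, authorship ....11.22..33..
After op 4 (insert('g')): buffer="xfydkgqzkgqthkgqyc" (len 18), cursors c1@6 c2@10 c3@15, authorship ....111.222..333..
After op 5 (move_right): buffer="xfydkgqzkgqthkgqyc" (len 18), cursors c1@7 c2@11 c3@16, authorship ....111.222..333..
After op 6 (move_left): buffer="xfydkgqzkgqthkgqyc" (len 18), cursors c1@6 c2@10 c3@15, authorship ....111.222..333..
After op 7 (add_cursor(11)): buffer="xfydkgqzkgqthkgqyc" (len 18), cursors c1@6 c2@10 c4@11 c3@15, authorship ....111.222..333..
Authorship (.=original, N=cursor N): . . . . 1 1 1 . 2 2 2 . . 3 3 3 . .
Index 13: author = 3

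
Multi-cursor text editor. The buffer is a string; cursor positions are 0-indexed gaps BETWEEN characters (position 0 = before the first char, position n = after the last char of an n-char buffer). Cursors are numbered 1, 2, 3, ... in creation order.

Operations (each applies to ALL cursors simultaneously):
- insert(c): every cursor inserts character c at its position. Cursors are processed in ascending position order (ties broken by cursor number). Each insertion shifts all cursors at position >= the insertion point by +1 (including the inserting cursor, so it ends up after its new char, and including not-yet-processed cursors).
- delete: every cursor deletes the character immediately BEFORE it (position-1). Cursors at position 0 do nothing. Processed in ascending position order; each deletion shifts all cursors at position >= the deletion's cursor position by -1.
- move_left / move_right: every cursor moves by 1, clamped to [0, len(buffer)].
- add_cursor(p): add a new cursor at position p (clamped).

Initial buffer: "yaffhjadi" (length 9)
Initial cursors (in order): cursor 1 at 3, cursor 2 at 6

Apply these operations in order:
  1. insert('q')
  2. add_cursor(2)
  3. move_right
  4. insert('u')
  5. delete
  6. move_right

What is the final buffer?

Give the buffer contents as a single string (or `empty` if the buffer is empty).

Answer: yafqfhjqadi

Derivation:
After op 1 (insert('q')): buffer="yafqfhjqadi" (len 11), cursors c1@4 c2@8, authorship ...1...2...
After op 2 (add_cursor(2)): buffer="yafqfhjqadi" (len 11), cursors c3@2 c1@4 c2@8, authorship ...1...2...
After op 3 (move_right): buffer="yafqfhjqadi" (len 11), cursors c3@3 c1@5 c2@9, authorship ...1...2...
After op 4 (insert('u')): buffer="yafuqfuhjqaudi" (len 14), cursors c3@4 c1@7 c2@12, authorship ...31.1..2.2..
After op 5 (delete): buffer="yafqfhjqadi" (len 11), cursors c3@3 c1@5 c2@9, authorship ...1...2...
After op 6 (move_right): buffer="yafqfhjqadi" (len 11), cursors c3@4 c1@6 c2@10, authorship ...1...2...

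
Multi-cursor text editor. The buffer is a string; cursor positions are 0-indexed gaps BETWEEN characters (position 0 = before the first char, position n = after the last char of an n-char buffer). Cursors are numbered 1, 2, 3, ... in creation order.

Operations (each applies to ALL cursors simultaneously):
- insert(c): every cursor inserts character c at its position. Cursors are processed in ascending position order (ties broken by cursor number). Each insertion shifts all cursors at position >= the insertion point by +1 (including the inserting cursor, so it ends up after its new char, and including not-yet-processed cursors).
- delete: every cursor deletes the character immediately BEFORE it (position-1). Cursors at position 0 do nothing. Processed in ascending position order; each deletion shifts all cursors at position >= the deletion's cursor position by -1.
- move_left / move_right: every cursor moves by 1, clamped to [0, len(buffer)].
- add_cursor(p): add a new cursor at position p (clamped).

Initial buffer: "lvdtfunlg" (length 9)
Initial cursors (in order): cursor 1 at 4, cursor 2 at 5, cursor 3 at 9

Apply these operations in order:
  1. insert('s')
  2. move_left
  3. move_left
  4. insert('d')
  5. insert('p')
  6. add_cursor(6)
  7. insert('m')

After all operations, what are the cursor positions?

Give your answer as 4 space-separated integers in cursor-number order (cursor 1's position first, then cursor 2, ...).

After op 1 (insert('s')): buffer="lvdtsfsunlgs" (len 12), cursors c1@5 c2@7 c3@12, authorship ....1.2....3
After op 2 (move_left): buffer="lvdtsfsunlgs" (len 12), cursors c1@4 c2@6 c3@11, authorship ....1.2....3
After op 3 (move_left): buffer="lvdtsfsunlgs" (len 12), cursors c1@3 c2@5 c3@10, authorship ....1.2....3
After op 4 (insert('d')): buffer="lvddtsdfsunldgs" (len 15), cursors c1@4 c2@7 c3@13, authorship ...1.12.2...3.3
After op 5 (insert('p')): buffer="lvddptsdpfsunldpgs" (len 18), cursors c1@5 c2@9 c3@16, authorship ...11.122.2...33.3
After op 6 (add_cursor(6)): buffer="lvddptsdpfsunldpgs" (len 18), cursors c1@5 c4@6 c2@9 c3@16, authorship ...11.122.2...33.3
After op 7 (insert('m')): buffer="lvddpmtmsdpmfsunldpmgs" (len 22), cursors c1@6 c4@8 c2@12 c3@20, authorship ...111.41222.2...333.3

Answer: 6 12 20 8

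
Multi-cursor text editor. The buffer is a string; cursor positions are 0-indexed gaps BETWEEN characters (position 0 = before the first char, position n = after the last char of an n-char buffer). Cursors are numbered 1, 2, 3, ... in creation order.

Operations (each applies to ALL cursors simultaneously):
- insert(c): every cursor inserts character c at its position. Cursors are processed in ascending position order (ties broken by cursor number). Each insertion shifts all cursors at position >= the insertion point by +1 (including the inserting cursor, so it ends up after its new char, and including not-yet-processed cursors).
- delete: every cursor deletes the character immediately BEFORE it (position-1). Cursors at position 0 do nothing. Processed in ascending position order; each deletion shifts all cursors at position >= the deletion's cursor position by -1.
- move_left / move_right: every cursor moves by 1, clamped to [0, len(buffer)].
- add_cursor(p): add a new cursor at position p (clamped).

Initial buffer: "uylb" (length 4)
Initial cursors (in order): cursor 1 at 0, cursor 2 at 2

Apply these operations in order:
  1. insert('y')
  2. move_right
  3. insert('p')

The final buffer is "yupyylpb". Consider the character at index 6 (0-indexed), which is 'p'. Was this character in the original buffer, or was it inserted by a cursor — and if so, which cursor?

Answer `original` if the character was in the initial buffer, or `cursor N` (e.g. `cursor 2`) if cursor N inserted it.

After op 1 (insert('y')): buffer="yuyylb" (len 6), cursors c1@1 c2@4, authorship 1..2..
After op 2 (move_right): buffer="yuyylb" (len 6), cursors c1@2 c2@5, authorship 1..2..
After op 3 (insert('p')): buffer="yupyylpb" (len 8), cursors c1@3 c2@7, authorship 1.1.2.2.
Authorship (.=original, N=cursor N): 1 . 1 . 2 . 2 .
Index 6: author = 2

Answer: cursor 2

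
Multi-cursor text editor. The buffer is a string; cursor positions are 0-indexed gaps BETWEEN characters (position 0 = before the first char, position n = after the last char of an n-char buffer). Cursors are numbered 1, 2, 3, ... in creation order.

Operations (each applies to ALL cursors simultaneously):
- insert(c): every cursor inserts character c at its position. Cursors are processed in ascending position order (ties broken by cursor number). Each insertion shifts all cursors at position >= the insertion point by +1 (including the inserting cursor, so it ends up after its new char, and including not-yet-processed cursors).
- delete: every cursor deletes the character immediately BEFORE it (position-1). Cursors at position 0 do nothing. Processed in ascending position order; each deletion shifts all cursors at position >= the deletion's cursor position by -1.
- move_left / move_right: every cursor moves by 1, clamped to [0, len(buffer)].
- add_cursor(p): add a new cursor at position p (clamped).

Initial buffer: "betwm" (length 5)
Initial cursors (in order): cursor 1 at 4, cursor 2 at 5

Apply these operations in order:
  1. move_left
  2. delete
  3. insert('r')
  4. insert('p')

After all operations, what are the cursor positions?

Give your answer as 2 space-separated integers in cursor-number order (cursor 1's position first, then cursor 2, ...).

After op 1 (move_left): buffer="betwm" (len 5), cursors c1@3 c2@4, authorship .....
After op 2 (delete): buffer="bem" (len 3), cursors c1@2 c2@2, authorship ...
After op 3 (insert('r')): buffer="berrm" (len 5), cursors c1@4 c2@4, authorship ..12.
After op 4 (insert('p')): buffer="berrppm" (len 7), cursors c1@6 c2@6, authorship ..1212.

Answer: 6 6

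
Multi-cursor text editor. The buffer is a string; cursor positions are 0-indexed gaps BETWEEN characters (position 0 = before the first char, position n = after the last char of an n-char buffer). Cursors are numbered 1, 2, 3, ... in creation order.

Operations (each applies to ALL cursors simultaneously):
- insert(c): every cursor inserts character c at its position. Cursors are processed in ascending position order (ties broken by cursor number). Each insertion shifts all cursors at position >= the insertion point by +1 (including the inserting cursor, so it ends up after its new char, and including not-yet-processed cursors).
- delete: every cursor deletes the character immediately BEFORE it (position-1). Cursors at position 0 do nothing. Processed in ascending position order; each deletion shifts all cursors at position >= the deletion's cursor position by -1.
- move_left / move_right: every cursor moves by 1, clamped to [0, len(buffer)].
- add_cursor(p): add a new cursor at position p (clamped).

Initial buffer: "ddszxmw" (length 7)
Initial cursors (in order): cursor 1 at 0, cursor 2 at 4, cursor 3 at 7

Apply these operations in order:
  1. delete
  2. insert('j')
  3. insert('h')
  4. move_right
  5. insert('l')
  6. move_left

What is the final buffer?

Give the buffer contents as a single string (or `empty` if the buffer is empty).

Answer: jhdldsjhxlmjhl

Derivation:
After op 1 (delete): buffer="ddsxm" (len 5), cursors c1@0 c2@3 c3@5, authorship .....
After op 2 (insert('j')): buffer="jddsjxmj" (len 8), cursors c1@1 c2@5 c3@8, authorship 1...2..3
After op 3 (insert('h')): buffer="jhddsjhxmjh" (len 11), cursors c1@2 c2@7 c3@11, authorship 11...22..33
After op 4 (move_right): buffer="jhddsjhxmjh" (len 11), cursors c1@3 c2@8 c3@11, authorship 11...22..33
After op 5 (insert('l')): buffer="jhdldsjhxlmjhl" (len 14), cursors c1@4 c2@10 c3@14, authorship 11.1..22.2.333
After op 6 (move_left): buffer="jhdldsjhxlmjhl" (len 14), cursors c1@3 c2@9 c3@13, authorship 11.1..22.2.333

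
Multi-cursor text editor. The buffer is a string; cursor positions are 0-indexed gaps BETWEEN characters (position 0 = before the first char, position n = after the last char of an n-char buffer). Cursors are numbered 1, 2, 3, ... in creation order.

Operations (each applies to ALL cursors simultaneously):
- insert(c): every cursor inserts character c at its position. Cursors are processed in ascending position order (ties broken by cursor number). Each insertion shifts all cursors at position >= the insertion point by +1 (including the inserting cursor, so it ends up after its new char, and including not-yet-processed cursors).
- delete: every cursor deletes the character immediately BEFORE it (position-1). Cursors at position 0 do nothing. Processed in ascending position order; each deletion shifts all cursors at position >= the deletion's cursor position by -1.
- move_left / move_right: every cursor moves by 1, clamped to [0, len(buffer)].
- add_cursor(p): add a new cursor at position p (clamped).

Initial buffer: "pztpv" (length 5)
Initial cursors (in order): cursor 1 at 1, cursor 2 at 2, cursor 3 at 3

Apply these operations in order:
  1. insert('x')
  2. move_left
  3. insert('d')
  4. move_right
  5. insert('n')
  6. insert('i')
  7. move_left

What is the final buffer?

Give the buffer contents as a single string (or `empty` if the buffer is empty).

Answer: pdxnizdxnitdxnipv

Derivation:
After op 1 (insert('x')): buffer="pxzxtxpv" (len 8), cursors c1@2 c2@4 c3@6, authorship .1.2.3..
After op 2 (move_left): buffer="pxzxtxpv" (len 8), cursors c1@1 c2@3 c3@5, authorship .1.2.3..
After op 3 (insert('d')): buffer="pdxzdxtdxpv" (len 11), cursors c1@2 c2@5 c3@8, authorship .11.22.33..
After op 4 (move_right): buffer="pdxzdxtdxpv" (len 11), cursors c1@3 c2@6 c3@9, authorship .11.22.33..
After op 5 (insert('n')): buffer="pdxnzdxntdxnpv" (len 14), cursors c1@4 c2@8 c3@12, authorship .111.222.333..
After op 6 (insert('i')): buffer="pdxnizdxnitdxnipv" (len 17), cursors c1@5 c2@10 c3@15, authorship .1111.2222.3333..
After op 7 (move_left): buffer="pdxnizdxnitdxnipv" (len 17), cursors c1@4 c2@9 c3@14, authorship .1111.2222.3333..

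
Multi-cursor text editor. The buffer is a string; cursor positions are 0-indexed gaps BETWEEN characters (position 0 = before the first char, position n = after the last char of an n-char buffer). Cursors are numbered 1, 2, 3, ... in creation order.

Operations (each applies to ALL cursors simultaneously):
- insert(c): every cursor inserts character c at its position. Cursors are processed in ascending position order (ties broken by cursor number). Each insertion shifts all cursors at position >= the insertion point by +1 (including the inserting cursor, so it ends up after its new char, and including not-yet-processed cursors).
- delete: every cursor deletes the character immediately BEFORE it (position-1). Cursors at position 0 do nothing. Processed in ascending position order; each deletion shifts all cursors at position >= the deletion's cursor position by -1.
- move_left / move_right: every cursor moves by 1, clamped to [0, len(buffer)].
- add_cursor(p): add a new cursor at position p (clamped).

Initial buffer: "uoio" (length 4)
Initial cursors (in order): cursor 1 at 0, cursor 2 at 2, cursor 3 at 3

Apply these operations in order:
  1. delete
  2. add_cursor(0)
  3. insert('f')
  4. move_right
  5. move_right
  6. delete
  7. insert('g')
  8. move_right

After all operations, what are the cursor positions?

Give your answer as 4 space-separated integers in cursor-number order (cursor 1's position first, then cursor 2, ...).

Answer: 6 6 6 6

Derivation:
After op 1 (delete): buffer="uo" (len 2), cursors c1@0 c2@1 c3@1, authorship ..
After op 2 (add_cursor(0)): buffer="uo" (len 2), cursors c1@0 c4@0 c2@1 c3@1, authorship ..
After op 3 (insert('f')): buffer="ffuffo" (len 6), cursors c1@2 c4@2 c2@5 c3@5, authorship 14.23.
After op 4 (move_right): buffer="ffuffo" (len 6), cursors c1@3 c4@3 c2@6 c3@6, authorship 14.23.
After op 5 (move_right): buffer="ffuffo" (len 6), cursors c1@4 c4@4 c2@6 c3@6, authorship 14.23.
After op 6 (delete): buffer="ff" (len 2), cursors c1@2 c2@2 c3@2 c4@2, authorship 14
After op 7 (insert('g')): buffer="ffgggg" (len 6), cursors c1@6 c2@6 c3@6 c4@6, authorship 141234
After op 8 (move_right): buffer="ffgggg" (len 6), cursors c1@6 c2@6 c3@6 c4@6, authorship 141234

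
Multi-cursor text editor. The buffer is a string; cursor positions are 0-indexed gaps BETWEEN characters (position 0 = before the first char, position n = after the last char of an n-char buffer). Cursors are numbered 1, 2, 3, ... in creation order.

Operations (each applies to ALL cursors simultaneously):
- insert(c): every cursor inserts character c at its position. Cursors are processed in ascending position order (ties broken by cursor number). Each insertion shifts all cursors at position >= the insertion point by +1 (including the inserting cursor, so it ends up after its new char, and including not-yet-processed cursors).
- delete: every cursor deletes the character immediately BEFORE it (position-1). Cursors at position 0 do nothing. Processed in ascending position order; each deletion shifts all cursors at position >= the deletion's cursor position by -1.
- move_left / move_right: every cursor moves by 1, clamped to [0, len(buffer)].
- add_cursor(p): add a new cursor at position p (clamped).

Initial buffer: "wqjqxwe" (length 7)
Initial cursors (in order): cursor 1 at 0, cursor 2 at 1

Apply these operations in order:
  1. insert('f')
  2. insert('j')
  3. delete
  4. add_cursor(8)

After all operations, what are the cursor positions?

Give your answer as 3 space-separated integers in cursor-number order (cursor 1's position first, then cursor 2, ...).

After op 1 (insert('f')): buffer="fwfqjqxwe" (len 9), cursors c1@1 c2@3, authorship 1.2......
After op 2 (insert('j')): buffer="fjwfjqjqxwe" (len 11), cursors c1@2 c2@5, authorship 11.22......
After op 3 (delete): buffer="fwfqjqxwe" (len 9), cursors c1@1 c2@3, authorship 1.2......
After op 4 (add_cursor(8)): buffer="fwfqjqxwe" (len 9), cursors c1@1 c2@3 c3@8, authorship 1.2......

Answer: 1 3 8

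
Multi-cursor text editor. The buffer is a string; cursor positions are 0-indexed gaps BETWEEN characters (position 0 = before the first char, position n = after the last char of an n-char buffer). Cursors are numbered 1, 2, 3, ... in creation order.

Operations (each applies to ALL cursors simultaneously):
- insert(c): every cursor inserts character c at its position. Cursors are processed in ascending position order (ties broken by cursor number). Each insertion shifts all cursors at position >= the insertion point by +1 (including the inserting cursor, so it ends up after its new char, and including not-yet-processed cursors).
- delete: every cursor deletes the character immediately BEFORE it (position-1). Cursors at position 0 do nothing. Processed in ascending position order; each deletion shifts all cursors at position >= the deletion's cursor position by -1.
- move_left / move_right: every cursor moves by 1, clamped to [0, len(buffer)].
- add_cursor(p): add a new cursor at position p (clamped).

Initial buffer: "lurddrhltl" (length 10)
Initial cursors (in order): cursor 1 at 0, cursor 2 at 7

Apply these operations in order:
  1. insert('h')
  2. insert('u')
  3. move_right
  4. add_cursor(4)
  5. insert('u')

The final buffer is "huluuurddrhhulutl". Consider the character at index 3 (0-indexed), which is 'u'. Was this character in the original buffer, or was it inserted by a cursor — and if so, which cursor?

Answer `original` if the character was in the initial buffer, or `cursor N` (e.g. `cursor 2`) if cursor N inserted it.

Answer: cursor 1

Derivation:
After op 1 (insert('h')): buffer="hlurddrhhltl" (len 12), cursors c1@1 c2@9, authorship 1.......2...
After op 2 (insert('u')): buffer="hulurddrhhultl" (len 14), cursors c1@2 c2@11, authorship 11.......22...
After op 3 (move_right): buffer="hulurddrhhultl" (len 14), cursors c1@3 c2@12, authorship 11.......22...
After op 4 (add_cursor(4)): buffer="hulurddrhhultl" (len 14), cursors c1@3 c3@4 c2@12, authorship 11.......22...
After op 5 (insert('u')): buffer="huluuurddrhhulutl" (len 17), cursors c1@4 c3@6 c2@15, authorship 11.1.3.....22.2..
Authorship (.=original, N=cursor N): 1 1 . 1 . 3 . . . . . 2 2 . 2 . .
Index 3: author = 1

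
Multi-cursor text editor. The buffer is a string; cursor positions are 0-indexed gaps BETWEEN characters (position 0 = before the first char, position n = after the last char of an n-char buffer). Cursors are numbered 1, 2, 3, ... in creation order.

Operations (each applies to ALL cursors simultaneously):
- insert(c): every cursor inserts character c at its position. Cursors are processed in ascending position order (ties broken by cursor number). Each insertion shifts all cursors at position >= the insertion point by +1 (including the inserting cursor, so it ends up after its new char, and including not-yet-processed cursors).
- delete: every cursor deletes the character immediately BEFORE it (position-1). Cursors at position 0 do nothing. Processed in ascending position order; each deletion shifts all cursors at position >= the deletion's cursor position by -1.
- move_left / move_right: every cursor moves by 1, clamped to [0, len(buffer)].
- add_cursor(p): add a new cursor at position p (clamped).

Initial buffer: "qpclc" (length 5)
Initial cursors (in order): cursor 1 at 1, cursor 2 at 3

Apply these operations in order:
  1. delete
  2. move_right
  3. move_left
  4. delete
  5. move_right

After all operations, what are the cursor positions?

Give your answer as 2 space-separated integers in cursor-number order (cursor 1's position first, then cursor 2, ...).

After op 1 (delete): buffer="plc" (len 3), cursors c1@0 c2@1, authorship ...
After op 2 (move_right): buffer="plc" (len 3), cursors c1@1 c2@2, authorship ...
After op 3 (move_left): buffer="plc" (len 3), cursors c1@0 c2@1, authorship ...
After op 4 (delete): buffer="lc" (len 2), cursors c1@0 c2@0, authorship ..
After op 5 (move_right): buffer="lc" (len 2), cursors c1@1 c2@1, authorship ..

Answer: 1 1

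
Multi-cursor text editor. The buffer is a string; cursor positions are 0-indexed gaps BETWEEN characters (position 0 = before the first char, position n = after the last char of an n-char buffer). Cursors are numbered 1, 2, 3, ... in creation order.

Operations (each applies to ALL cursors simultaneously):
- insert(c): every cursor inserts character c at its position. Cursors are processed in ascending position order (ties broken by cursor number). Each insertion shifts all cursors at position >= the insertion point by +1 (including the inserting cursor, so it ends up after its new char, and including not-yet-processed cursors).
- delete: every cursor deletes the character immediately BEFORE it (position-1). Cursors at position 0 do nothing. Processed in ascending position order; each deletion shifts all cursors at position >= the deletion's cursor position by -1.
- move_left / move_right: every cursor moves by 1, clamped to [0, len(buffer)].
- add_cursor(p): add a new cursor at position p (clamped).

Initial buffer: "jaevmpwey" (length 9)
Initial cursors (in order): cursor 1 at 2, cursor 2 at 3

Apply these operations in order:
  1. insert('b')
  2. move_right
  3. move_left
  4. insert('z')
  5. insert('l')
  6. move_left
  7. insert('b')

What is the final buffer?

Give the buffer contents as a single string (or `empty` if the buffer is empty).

Answer: jabzblebzblvmpwey

Derivation:
After op 1 (insert('b')): buffer="jabebvmpwey" (len 11), cursors c1@3 c2@5, authorship ..1.2......
After op 2 (move_right): buffer="jabebvmpwey" (len 11), cursors c1@4 c2@6, authorship ..1.2......
After op 3 (move_left): buffer="jabebvmpwey" (len 11), cursors c1@3 c2@5, authorship ..1.2......
After op 4 (insert('z')): buffer="jabzebzvmpwey" (len 13), cursors c1@4 c2@7, authorship ..11.22......
After op 5 (insert('l')): buffer="jabzlebzlvmpwey" (len 15), cursors c1@5 c2@9, authorship ..111.222......
After op 6 (move_left): buffer="jabzlebzlvmpwey" (len 15), cursors c1@4 c2@8, authorship ..111.222......
After op 7 (insert('b')): buffer="jabzblebzblvmpwey" (len 17), cursors c1@5 c2@10, authorship ..1111.2222......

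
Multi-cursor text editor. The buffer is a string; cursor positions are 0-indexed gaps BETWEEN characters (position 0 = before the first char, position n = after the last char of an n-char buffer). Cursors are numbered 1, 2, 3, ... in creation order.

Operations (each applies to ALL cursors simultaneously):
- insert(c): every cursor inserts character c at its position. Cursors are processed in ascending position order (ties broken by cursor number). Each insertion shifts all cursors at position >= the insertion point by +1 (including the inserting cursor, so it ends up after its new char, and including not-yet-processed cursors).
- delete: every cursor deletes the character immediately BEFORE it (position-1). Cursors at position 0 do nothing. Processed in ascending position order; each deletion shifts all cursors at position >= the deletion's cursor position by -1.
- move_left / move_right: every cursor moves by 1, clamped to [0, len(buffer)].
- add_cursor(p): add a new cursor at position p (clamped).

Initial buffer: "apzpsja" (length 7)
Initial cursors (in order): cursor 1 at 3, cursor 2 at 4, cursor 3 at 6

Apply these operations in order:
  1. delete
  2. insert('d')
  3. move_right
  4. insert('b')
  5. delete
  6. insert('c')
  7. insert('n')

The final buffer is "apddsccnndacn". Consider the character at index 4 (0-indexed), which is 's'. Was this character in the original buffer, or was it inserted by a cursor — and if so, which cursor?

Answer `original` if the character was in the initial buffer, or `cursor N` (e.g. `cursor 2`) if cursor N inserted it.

Answer: original

Derivation:
After op 1 (delete): buffer="apsa" (len 4), cursors c1@2 c2@2 c3@3, authorship ....
After op 2 (insert('d')): buffer="apddsda" (len 7), cursors c1@4 c2@4 c3@6, authorship ..12.3.
After op 3 (move_right): buffer="apddsda" (len 7), cursors c1@5 c2@5 c3@7, authorship ..12.3.
After op 4 (insert('b')): buffer="apddsbbdab" (len 10), cursors c1@7 c2@7 c3@10, authorship ..12.123.3
After op 5 (delete): buffer="apddsda" (len 7), cursors c1@5 c2@5 c3@7, authorship ..12.3.
After op 6 (insert('c')): buffer="apddsccdac" (len 10), cursors c1@7 c2@7 c3@10, authorship ..12.123.3
After op 7 (insert('n')): buffer="apddsccnndacn" (len 13), cursors c1@9 c2@9 c3@13, authorship ..12.12123.33
Authorship (.=original, N=cursor N): . . 1 2 . 1 2 1 2 3 . 3 3
Index 4: author = original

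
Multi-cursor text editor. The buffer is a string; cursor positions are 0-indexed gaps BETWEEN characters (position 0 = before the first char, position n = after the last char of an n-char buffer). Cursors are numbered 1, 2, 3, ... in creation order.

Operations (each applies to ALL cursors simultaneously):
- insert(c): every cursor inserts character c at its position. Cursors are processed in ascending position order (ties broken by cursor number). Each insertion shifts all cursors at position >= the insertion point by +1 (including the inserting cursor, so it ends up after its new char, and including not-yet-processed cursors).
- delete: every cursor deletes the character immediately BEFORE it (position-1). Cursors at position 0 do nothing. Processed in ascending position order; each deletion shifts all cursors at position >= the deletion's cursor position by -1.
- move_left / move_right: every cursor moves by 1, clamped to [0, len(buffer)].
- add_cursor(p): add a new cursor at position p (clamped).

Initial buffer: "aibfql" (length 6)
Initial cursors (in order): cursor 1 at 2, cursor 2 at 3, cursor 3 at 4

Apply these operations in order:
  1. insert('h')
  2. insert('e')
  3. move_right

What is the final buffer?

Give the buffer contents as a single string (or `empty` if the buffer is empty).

After op 1 (insert('h')): buffer="aihbhfhql" (len 9), cursors c1@3 c2@5 c3@7, authorship ..1.2.3..
After op 2 (insert('e')): buffer="aihebhefheql" (len 12), cursors c1@4 c2@7 c3@10, authorship ..11.22.33..
After op 3 (move_right): buffer="aihebhefheql" (len 12), cursors c1@5 c2@8 c3@11, authorship ..11.22.33..

Answer: aihebhefheql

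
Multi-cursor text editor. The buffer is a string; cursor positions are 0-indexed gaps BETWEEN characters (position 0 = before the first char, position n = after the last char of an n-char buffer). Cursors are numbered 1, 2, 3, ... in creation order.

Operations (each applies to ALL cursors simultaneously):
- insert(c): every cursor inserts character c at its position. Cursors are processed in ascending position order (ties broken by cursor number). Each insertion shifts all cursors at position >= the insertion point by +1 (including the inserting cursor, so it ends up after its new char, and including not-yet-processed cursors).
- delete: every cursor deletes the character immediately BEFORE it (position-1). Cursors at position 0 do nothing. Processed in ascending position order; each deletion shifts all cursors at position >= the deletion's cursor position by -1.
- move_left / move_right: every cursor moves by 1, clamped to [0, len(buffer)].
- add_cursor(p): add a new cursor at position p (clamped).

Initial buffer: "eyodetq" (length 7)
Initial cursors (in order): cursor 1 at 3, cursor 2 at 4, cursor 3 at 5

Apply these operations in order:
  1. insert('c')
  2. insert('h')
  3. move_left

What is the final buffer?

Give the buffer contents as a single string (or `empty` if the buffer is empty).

Answer: eyochdchechtq

Derivation:
After op 1 (insert('c')): buffer="eyocdcectq" (len 10), cursors c1@4 c2@6 c3@8, authorship ...1.2.3..
After op 2 (insert('h')): buffer="eyochdchechtq" (len 13), cursors c1@5 c2@8 c3@11, authorship ...11.22.33..
After op 3 (move_left): buffer="eyochdchechtq" (len 13), cursors c1@4 c2@7 c3@10, authorship ...11.22.33..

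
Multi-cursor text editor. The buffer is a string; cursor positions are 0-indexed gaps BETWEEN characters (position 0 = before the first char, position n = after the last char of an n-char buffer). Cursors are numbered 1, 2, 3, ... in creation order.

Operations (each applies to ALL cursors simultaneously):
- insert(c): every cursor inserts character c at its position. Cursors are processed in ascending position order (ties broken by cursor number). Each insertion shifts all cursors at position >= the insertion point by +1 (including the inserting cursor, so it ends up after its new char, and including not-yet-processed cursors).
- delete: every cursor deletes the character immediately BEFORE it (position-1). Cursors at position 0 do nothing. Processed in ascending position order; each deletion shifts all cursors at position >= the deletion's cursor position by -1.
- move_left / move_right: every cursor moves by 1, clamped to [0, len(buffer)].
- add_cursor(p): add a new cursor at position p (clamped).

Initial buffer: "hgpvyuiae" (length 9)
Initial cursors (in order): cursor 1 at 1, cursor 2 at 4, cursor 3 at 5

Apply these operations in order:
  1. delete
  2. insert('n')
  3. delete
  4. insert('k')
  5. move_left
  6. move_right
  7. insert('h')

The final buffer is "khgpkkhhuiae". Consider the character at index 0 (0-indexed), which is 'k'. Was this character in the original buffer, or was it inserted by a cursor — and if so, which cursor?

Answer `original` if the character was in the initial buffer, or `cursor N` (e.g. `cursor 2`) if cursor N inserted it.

After op 1 (delete): buffer="gpuiae" (len 6), cursors c1@0 c2@2 c3@2, authorship ......
After op 2 (insert('n')): buffer="ngpnnuiae" (len 9), cursors c1@1 c2@5 c3@5, authorship 1..23....
After op 3 (delete): buffer="gpuiae" (len 6), cursors c1@0 c2@2 c3@2, authorship ......
After op 4 (insert('k')): buffer="kgpkkuiae" (len 9), cursors c1@1 c2@5 c3@5, authorship 1..23....
After op 5 (move_left): buffer="kgpkkuiae" (len 9), cursors c1@0 c2@4 c3@4, authorship 1..23....
After op 6 (move_right): buffer="kgpkkuiae" (len 9), cursors c1@1 c2@5 c3@5, authorship 1..23....
After op 7 (insert('h')): buffer="khgpkkhhuiae" (len 12), cursors c1@2 c2@8 c3@8, authorship 11..2323....
Authorship (.=original, N=cursor N): 1 1 . . 2 3 2 3 . . . .
Index 0: author = 1

Answer: cursor 1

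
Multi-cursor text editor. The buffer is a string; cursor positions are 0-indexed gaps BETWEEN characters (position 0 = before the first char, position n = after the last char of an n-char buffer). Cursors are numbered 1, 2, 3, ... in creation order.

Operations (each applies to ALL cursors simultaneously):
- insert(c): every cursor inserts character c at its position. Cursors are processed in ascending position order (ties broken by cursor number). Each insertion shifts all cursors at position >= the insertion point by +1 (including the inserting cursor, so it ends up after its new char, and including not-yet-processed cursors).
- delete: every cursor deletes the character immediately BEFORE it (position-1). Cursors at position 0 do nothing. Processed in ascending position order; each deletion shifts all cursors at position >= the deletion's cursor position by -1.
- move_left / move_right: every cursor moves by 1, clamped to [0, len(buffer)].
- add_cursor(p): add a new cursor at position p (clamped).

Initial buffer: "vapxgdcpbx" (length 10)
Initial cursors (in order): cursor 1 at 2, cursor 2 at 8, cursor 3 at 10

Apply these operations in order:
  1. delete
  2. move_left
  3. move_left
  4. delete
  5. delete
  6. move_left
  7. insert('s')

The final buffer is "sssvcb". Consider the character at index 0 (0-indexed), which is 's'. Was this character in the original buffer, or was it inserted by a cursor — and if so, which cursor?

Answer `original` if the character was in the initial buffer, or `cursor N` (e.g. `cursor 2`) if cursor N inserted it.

After op 1 (delete): buffer="vpxgdcb" (len 7), cursors c1@1 c2@6 c3@7, authorship .......
After op 2 (move_left): buffer="vpxgdcb" (len 7), cursors c1@0 c2@5 c3@6, authorship .......
After op 3 (move_left): buffer="vpxgdcb" (len 7), cursors c1@0 c2@4 c3@5, authorship .......
After op 4 (delete): buffer="vpxcb" (len 5), cursors c1@0 c2@3 c3@3, authorship .....
After op 5 (delete): buffer="vcb" (len 3), cursors c1@0 c2@1 c3@1, authorship ...
After op 6 (move_left): buffer="vcb" (len 3), cursors c1@0 c2@0 c3@0, authorship ...
After op 7 (insert('s')): buffer="sssvcb" (len 6), cursors c1@3 c2@3 c3@3, authorship 123...
Authorship (.=original, N=cursor N): 1 2 3 . . .
Index 0: author = 1

Answer: cursor 1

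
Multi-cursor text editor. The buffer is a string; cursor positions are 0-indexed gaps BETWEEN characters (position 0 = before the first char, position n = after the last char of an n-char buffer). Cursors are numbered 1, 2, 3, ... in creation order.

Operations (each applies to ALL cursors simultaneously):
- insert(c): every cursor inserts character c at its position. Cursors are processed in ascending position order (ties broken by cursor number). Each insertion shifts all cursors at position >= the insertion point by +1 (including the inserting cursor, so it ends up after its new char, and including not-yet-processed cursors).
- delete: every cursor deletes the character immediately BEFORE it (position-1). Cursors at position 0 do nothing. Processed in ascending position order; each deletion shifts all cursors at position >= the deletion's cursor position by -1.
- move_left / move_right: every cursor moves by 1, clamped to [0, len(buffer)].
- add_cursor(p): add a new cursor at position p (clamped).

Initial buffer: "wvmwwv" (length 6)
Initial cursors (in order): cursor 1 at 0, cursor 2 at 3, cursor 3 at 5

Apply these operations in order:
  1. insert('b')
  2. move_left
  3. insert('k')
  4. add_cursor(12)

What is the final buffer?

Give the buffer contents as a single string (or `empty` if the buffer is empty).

Answer: kbwvmkbwwkbv

Derivation:
After op 1 (insert('b')): buffer="bwvmbwwbv" (len 9), cursors c1@1 c2@5 c3@8, authorship 1...2..3.
After op 2 (move_left): buffer="bwvmbwwbv" (len 9), cursors c1@0 c2@4 c3@7, authorship 1...2..3.
After op 3 (insert('k')): buffer="kbwvmkbwwkbv" (len 12), cursors c1@1 c2@6 c3@10, authorship 11...22..33.
After op 4 (add_cursor(12)): buffer="kbwvmkbwwkbv" (len 12), cursors c1@1 c2@6 c3@10 c4@12, authorship 11...22..33.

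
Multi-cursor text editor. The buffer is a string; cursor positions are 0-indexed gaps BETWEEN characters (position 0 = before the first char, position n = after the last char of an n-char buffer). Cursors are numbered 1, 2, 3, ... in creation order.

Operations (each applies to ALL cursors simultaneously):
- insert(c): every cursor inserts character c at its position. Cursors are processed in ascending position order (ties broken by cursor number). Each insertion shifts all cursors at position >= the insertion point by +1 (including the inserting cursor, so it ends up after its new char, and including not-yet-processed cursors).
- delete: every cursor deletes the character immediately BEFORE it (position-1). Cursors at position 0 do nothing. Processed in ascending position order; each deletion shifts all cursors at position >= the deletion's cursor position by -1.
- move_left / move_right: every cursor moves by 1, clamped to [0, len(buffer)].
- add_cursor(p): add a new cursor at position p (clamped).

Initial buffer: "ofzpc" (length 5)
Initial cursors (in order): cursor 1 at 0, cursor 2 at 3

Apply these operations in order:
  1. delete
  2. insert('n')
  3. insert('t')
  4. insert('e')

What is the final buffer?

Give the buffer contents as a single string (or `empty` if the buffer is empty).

After op 1 (delete): buffer="ofpc" (len 4), cursors c1@0 c2@2, authorship ....
After op 2 (insert('n')): buffer="nofnpc" (len 6), cursors c1@1 c2@4, authorship 1..2..
After op 3 (insert('t')): buffer="ntofntpc" (len 8), cursors c1@2 c2@6, authorship 11..22..
After op 4 (insert('e')): buffer="nteofntepc" (len 10), cursors c1@3 c2@8, authorship 111..222..

Answer: nteofntepc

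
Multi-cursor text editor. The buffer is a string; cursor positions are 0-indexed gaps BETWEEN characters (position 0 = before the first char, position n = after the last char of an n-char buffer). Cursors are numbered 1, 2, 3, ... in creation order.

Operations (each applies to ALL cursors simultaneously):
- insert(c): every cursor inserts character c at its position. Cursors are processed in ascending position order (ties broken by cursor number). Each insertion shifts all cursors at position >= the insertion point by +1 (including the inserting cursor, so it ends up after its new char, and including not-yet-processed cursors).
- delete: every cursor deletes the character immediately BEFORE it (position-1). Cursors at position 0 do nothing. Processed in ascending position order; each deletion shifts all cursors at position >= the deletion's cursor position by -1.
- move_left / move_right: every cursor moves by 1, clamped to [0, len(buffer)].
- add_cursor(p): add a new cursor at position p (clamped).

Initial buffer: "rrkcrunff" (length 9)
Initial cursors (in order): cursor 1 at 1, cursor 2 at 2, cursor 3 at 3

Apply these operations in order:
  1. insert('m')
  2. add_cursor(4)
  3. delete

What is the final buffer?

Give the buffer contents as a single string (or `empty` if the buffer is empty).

Answer: rkcrunff

Derivation:
After op 1 (insert('m')): buffer="rmrmkmcrunff" (len 12), cursors c1@2 c2@4 c3@6, authorship .1.2.3......
After op 2 (add_cursor(4)): buffer="rmrmkmcrunff" (len 12), cursors c1@2 c2@4 c4@4 c3@6, authorship .1.2.3......
After op 3 (delete): buffer="rkcrunff" (len 8), cursors c1@1 c2@1 c4@1 c3@2, authorship ........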